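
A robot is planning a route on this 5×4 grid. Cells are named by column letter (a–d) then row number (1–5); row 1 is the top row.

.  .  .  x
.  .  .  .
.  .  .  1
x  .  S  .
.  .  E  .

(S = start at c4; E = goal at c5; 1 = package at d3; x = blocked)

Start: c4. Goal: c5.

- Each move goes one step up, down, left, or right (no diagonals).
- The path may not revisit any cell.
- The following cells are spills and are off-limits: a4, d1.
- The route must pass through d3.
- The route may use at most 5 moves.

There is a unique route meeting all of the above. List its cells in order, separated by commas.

c4, c3, d3, d4, d5, c5

Any route must reach d3 and still end at c5 within 5 moves, so the order of the required stops is forced.
Route from c4: up 1 to c3, right 1 to d3, down 2 to d5, left 1 to c5 — 5 moves in all.
Check: all required cells visited; 5 ≤ 5 moves.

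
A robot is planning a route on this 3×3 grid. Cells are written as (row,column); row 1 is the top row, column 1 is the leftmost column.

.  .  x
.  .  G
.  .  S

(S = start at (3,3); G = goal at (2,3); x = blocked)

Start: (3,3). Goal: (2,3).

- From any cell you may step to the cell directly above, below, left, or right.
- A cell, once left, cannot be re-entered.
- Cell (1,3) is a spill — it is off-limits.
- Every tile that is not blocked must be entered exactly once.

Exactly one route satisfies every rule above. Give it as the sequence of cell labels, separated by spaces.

(3,3) (3,2) (3,1) (2,1) (1,1) (1,2) (2,2) (2,3)

Need to visit all 8 open cells exactly once, starting at (3,3) and ending at (2,3).
Route from (3,3): left 2 to (3,1), up 2 to (1,1), right 1 to (1,2), down 1 to (2,2), right 1 to (2,3) — 7 moves in all.
Check: all 8 open cells covered.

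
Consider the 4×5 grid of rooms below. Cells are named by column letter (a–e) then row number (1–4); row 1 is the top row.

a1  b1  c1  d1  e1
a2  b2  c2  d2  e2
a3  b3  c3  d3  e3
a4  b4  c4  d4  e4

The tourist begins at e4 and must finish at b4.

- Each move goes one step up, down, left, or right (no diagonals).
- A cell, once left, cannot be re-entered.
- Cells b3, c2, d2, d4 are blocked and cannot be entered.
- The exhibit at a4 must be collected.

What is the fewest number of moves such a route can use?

11

Any route passes through a4 somewhere between e4 and b4. Summing Manhattan distances along the two legs (e4 → a4 → b4) gives a lower bound of 4 + 1 = 5 moves.
That bound ignores the blocked cells. Measuring each leg by the fewest moves that actually steer around them (e4→a4: 6; a4→b4: 1) raises the lower bound to 7.
The shortest route satisfying every rule uses 11 moves: e4 → e3 → e2 → e1 → d1 → c1 → b1 → b2 → a2 → a3 → a4 → b4.
The bound of 7 isn't tight here; checking systematically, no route of length 7 through 10 satisfies every constraint (on a 4-connected grid the length of any start-to-goal walk has the same parity as the Manhattan bound, so only lengths 7, 9, 11, … need checking), so 11 is the minimum.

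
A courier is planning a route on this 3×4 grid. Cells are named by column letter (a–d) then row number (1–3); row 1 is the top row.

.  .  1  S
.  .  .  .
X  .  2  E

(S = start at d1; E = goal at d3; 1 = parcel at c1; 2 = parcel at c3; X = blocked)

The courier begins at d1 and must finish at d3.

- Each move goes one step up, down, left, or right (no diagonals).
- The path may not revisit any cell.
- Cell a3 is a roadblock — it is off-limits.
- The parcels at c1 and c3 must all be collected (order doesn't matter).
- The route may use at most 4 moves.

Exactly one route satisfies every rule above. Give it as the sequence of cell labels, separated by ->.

d1 -> c1 -> c2 -> c3 -> d3

The budget equals the shortest possible length, so every move has to be on a shortest route through the required cells.
Route from d1: left 1 to c1, down 2 to c3, right 1 to d3 — 4 moves in all.
Check: all required cells visited; 4 ≤ 4 moves.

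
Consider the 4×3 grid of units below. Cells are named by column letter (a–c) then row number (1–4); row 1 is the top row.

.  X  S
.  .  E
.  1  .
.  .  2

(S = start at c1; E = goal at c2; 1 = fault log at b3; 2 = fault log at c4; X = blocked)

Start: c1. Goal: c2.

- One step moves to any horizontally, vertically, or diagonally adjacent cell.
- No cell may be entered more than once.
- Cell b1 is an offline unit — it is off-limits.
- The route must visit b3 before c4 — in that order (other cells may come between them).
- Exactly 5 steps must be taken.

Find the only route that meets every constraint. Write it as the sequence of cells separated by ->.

The waypoints must appear in the order b3, c4, with no cell reused.
Route from c1: down-left to b2, down to b3, down-right to c4, 2× up (reaching c2) — 5 moves in all.
Check: order respected (1 at step 2, 2 at step 3); 5 moves as required.

c1 -> b2 -> b3 -> c4 -> c3 -> c2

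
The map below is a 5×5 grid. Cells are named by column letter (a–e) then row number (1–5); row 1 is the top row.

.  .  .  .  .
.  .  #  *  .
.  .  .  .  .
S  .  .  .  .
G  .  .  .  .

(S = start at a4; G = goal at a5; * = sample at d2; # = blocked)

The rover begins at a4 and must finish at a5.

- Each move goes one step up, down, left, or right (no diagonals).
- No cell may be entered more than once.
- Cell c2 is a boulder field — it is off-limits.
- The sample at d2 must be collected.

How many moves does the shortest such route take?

13

Any route passes through d2 somewhere between a4 and a5. Summing Manhattan distances along the two legs (a4 → d2 → a5) gives a lower bound of 5 + 6 = 11 moves.
The shortest route satisfying every rule uses 13 moves: a4 → a3 → a2 → a1 → b1 → c1 → d1 → d2 → d3 → d4 → d5 → c5 → b5 → a5.
The no-revisit rule (legs can't share cells) pushes the minimum above the 11-move bound; an exhaustive check rules out every length from 11 to 12, leaving 13 as the minimum.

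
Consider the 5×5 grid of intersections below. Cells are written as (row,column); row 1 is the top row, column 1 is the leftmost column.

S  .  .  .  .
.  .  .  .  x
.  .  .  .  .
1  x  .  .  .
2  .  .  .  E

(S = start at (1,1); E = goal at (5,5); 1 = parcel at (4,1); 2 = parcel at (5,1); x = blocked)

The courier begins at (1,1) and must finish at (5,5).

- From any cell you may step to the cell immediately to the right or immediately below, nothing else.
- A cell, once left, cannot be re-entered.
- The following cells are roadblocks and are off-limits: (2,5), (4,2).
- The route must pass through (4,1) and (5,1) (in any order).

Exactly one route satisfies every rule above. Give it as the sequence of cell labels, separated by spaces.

(1,1) (2,1) (3,1) (4,1) (5,1) (5,2) (5,3) (5,4) (5,5)

Moves only go right or down, so the column and row indices never decrease.
Route from (1,1): 4× down (reaching (5,1)), 4× right (reaching (5,5)) — 8 moves in all.
Check: all required cells visited.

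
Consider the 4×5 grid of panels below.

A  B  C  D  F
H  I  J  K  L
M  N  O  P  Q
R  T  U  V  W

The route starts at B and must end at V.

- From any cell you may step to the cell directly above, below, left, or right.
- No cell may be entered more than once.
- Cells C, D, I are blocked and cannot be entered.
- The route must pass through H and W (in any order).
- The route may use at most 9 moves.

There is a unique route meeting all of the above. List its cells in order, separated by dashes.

Any route must reach H and W and still end at V within 9 moves, so the order of the required stops is forced.
Route from B: left to A, 2× down (reaching M), 4× right (reaching Q), down to W, left to V — 9 moves in all.
Check: all required cells visited; 9 ≤ 9 moves.

B - A - H - M - N - O - P - Q - W - V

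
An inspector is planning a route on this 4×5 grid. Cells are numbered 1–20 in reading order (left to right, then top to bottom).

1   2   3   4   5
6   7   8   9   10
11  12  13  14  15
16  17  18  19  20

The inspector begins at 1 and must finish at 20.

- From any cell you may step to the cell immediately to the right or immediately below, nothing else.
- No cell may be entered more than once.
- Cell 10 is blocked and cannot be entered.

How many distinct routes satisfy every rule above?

30

A right/down-only route from 1 to 20 makes exactly 3 down-moves and 4 right-moves in some order.
With no other constraints that would be C(7,3) = 35 routes.
Subtract routes through each blocked cell (inclusion–exclusion for overlaps): − through 10: 5 → 30.
That gives 30 routes.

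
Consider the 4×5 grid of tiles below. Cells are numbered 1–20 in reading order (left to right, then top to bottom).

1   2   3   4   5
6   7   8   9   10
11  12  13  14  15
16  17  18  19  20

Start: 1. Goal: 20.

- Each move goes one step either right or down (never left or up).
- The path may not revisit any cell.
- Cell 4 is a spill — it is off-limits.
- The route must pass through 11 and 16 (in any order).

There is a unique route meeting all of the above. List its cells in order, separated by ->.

Moves only go right or down, so the column and row indices never decrease.
Route from 1: down 3 to 16, right 4 to 20 — 7 moves in all.
Check: all required cells visited.

1 -> 6 -> 11 -> 16 -> 17 -> 18 -> 19 -> 20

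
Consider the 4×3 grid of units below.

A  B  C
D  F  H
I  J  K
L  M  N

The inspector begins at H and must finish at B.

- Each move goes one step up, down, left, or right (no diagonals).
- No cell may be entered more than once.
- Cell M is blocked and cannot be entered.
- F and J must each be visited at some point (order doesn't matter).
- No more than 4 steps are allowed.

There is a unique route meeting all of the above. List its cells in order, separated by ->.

H -> K -> J -> F -> B

Any route must reach F and J and still end at B within 4 moves, so the order of the required stops is forced.
Route from H: down to K, left to J, 2× up (reaching B) — 4 moves in all.
Check: all required cells visited; 4 ≤ 4 moves.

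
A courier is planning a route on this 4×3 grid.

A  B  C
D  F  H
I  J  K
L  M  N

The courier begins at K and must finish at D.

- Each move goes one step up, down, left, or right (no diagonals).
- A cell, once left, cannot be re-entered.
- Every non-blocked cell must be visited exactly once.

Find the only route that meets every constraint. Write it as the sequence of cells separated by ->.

Need to visit all 12 open cells exactly once, starting at K and ending at D.
Cell L has only two open neighbours (I and M), so the path must pass straight through it: one of those is the cell it's entered from and the other is where it exits.
Route from K: down 1 to N, left 2 to L, up 1 to I, right 1 to J, up 1 to F, right 1 to H, up 1 to C, left 2 to A, down 1 to D — 11 moves in all.
Check: all 12 open cells covered.

K -> N -> M -> L -> I -> J -> F -> H -> C -> B -> A -> D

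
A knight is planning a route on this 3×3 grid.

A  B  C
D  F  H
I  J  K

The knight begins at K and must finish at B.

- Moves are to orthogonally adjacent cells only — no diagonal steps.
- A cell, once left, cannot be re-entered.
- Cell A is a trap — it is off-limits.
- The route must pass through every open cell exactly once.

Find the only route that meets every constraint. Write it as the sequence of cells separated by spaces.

Need to visit all 8 open cells exactly once, starting at K and ending at B.
Cell I has only two open neighbours (D and J), so the path must pass straight through it: one of those is the cell it's entered from and the other is where it exits.
Route from K: left 2 to I, up 1 to D, right 2 to H, up 1 to C, left 1 to B — 7 moves in all.
Check: all 8 open cells covered.

K J I D F H C B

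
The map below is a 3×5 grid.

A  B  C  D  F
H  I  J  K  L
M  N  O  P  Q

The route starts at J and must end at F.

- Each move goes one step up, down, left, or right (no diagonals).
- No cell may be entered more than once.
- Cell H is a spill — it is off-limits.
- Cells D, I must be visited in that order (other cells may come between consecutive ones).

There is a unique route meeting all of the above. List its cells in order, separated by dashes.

J - K - D - C - B - I - N - O - P - Q - L - F

The waypoints must appear in the order D, I, with no cell reused.
Route from J: right to K, up to D, 2× left (reaching B), 2× down (reaching N), 3× right (reaching Q), 2× up (reaching F) — 11 moves in all.
Check: order respected (D at step 2, I at step 5).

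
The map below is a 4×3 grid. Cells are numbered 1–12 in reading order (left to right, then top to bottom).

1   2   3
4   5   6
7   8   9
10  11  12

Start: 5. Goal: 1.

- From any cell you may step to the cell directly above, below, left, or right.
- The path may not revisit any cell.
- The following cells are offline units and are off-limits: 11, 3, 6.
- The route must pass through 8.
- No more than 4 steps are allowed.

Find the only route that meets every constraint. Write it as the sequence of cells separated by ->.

Any route must reach 8 and still end at 1 within 4 moves, so the order of the required stops is forced.
Route from 5: down to 8, left to 7, 2× up (reaching 1) — 4 moves in all.
Check: all required cells visited; 4 ≤ 4 moves.

5 -> 8 -> 7 -> 4 -> 1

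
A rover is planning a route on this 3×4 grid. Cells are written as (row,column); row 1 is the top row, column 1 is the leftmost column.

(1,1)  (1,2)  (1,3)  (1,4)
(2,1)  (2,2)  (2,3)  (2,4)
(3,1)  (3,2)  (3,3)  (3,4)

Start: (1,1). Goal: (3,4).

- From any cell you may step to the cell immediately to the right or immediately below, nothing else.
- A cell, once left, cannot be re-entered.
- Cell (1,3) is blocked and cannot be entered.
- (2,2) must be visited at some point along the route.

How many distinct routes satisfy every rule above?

A right/down-only route from (1,1) to (3,4) makes exactly 2 down-moves and 3 right-moves in some order.
With no other constraints that would be C(5,2) = 10 routes.
Split at (2,2) and multiply the segment counts (each segment already excludes blocked cells): (1,1)→(2,2): 2; (2,2)→(3,4): 3; product = 6.
That gives 6 routes.

6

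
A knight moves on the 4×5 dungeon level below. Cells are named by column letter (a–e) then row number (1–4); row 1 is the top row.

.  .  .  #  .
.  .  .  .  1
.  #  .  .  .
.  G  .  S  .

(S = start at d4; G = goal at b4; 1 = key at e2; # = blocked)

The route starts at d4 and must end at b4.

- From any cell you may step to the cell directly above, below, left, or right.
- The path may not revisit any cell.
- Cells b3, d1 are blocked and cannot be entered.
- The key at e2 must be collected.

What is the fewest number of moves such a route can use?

8

Any route passes through e2 somewhere between d4 and b4. Summing Manhattan distances along the two legs (d4 → e2 → b4) gives a lower bound of 3 + 5 = 8 moves.
A route of 8 moves achieves this: d4 → d3 → e3 → e2 → d2 → c2 → c3 → c4 → b4.
Since 8 matches the lower bound, it is optimal.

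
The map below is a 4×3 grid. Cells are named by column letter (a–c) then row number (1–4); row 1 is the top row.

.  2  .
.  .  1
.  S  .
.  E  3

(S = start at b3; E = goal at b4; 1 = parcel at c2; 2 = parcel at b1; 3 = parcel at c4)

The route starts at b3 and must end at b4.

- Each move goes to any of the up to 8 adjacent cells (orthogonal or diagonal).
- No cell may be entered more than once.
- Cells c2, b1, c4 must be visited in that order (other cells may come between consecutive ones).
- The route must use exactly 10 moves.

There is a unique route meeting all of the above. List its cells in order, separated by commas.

b3, c2, c1, b1, a1, a2, a3, b2, c3, c4, b4

The waypoints must appear in the order c2, b1, c4, with no cell reused.
Route from b3: up-right to c2, up to c1, 2× left (reaching a1), 2× down (reaching a3), up-right to b2, down-right to c3, down to c4, left to b4 — 10 moves in all.
Check: order respected (1 at step 1, 2 at step 3, 3 at step 9); 10 moves as required.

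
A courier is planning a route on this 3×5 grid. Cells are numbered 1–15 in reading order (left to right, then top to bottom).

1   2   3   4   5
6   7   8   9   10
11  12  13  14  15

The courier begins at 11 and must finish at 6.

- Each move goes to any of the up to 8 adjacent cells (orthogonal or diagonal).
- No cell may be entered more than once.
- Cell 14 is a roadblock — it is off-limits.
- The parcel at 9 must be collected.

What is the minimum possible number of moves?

Any route passes through 9 somewhere between 11 and 6. Summing Chebyshev distances along the two legs (11 → 9 → 6) gives a lower bound of 3 + 3 = 6 moves.
A route of 6 moves achieves this: 11 → 7 → 3 → 9 → 8 → 2 → 6.
Since 6 matches the lower bound, it is optimal.

6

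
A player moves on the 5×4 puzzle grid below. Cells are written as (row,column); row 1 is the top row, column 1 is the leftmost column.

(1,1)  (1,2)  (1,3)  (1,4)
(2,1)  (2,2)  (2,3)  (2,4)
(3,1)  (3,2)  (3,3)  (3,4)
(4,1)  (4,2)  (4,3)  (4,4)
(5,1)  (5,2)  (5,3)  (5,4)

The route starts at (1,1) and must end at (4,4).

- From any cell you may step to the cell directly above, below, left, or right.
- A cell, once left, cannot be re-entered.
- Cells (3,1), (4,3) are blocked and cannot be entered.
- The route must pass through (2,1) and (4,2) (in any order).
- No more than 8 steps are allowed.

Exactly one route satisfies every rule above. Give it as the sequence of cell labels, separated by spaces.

The 8-move cap with required stops at (2,1), (4,2) leaves no slack for detours.
Route from (1,1): down to (2,1), right to (2,2), 3× down (reaching (5,2)), 2× right (reaching (5,4)), up to (4,4) — 8 moves in all.
Check: all required cells visited; 8 ≤ 8 moves.

(1,1) (2,1) (2,2) (3,2) (4,2) (5,2) (5,3) (5,4) (4,4)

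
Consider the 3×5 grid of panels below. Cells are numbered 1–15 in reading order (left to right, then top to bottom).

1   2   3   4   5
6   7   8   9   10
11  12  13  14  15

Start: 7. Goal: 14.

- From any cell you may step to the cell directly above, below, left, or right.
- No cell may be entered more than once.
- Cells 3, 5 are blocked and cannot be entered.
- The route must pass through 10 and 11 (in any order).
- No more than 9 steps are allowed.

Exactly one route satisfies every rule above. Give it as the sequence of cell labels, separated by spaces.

The 9-move cap with required stops at 10, 11 leaves no slack for detours.
Route from 7: left 1 to 6, down 1 to 11, right 2 to 13, up 1 to 8, right 2 to 10, down 1 to 15, left 1 to 14 — 9 moves in all.
Check: all required cells visited; 9 ≤ 9 moves.

7 6 11 12 13 8 9 10 15 14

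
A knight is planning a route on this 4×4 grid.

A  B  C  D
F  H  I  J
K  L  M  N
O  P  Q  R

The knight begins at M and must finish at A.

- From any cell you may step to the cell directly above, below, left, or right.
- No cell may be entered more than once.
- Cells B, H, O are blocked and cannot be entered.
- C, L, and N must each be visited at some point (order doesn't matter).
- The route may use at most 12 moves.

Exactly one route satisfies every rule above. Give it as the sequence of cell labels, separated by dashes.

Any route must reach C, L, and N and still end at A within 12 moves, so the order of the required stops is forced.
Route from M: 2× up (reaching C), right to D, 3× down (reaching R), 2× left (reaching P), up to L, left to K, 2× up (reaching A) — 12 moves in all.
Check: all required cells visited; 12 ≤ 12 moves.

M - I - C - D - J - N - R - Q - P - L - K - F - A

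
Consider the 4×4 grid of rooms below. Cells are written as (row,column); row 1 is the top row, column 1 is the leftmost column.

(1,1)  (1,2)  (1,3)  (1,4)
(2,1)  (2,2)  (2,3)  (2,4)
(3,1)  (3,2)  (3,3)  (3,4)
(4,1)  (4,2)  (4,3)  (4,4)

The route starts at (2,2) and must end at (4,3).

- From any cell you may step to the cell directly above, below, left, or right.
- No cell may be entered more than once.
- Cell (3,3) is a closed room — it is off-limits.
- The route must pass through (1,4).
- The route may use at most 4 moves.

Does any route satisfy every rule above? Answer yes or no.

Even ignoring the no-revisit rule, getting from (2,2) to (4,3) via (1,4) needs at least 3 + 4 = 7 moves (Manhattan distance per leg), which exceeds the 4-move limit.

no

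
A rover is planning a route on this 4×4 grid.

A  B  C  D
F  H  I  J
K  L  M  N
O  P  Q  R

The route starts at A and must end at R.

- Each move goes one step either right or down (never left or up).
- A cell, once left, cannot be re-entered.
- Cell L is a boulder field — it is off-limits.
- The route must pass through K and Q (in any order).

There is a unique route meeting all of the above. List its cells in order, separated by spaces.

A F K O P Q R

Moves only go right or down, so the column and row indices never decrease.
Route from A: 3× down (reaching O), 3× right (reaching R) — 6 moves in all.
Check: all required cells visited.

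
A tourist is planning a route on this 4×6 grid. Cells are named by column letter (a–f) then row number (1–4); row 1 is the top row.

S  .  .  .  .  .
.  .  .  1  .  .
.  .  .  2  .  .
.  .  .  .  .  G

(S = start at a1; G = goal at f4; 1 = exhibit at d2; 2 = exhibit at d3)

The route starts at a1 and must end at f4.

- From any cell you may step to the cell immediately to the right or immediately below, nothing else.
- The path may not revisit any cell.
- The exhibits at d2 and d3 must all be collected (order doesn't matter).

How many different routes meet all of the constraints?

12

A right/down-only route from a1 to f4 makes exactly 3 down-moves and 5 right-moves in some order.
With no other constraints that would be C(8,3) = 56 routes.
A monotone route can only reach the required cells in the order d2, d3, so split there and multiply the segment counts: a1→d2: 4; d2→d3: 1; d3→f4: 3; product = 12.
That gives 12 routes.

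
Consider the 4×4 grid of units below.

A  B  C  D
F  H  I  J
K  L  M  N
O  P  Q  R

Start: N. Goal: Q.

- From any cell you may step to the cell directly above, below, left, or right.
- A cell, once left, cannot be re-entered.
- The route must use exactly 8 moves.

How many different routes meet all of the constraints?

Need simple routes of exactly 8 moves from N to Q (Manhattan distance 2, so 3 moves are spent on a detour and 3 undoing it).
Branch systematically from the start, pruning whenever the remaining move budget drops below the Manhattan distance to Q or differs from it in parity. Grouping the completions by first move — via J: 13; via M: 5 (no valid completion starts via R) — and summing: 13 + 5 = 18.
That gives 18 routes.

18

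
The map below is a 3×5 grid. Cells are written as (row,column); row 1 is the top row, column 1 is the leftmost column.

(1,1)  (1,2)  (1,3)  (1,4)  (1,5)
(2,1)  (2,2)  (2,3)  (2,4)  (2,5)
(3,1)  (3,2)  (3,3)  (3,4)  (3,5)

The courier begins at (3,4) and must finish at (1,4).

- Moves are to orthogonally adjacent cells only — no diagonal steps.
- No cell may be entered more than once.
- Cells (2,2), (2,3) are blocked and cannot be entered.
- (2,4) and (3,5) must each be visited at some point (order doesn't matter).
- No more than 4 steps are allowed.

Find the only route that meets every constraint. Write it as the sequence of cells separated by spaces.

The 4-move cap with required stops at (2,4), (3,5) leaves no slack for detours.
Route from (3,4): right 1 to (3,5), up 1 to (2,5), left 1 to (2,4), up 1 to (1,4) — 4 moves in all.
Check: all required cells visited; 4 ≤ 4 moves.

(3,4) (3,5) (2,5) (2,4) (1,4)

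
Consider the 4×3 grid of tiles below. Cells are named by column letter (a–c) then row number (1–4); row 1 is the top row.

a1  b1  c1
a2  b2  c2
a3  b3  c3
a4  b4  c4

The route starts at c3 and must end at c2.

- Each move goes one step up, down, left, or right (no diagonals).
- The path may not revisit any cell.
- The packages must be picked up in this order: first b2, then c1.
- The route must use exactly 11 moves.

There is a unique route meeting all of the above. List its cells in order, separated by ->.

c3 -> c4 -> b4 -> a4 -> a3 -> b3 -> b2 -> a2 -> a1 -> b1 -> c1 -> c2

The waypoints must appear in the order b2, c1, with no cell reused.
Route from c3: down to c4, 2× left (reaching a4), up to a3, right to b3, up to b2, left to a2, up to a1, 2× right (reaching c1), down to c2 — 11 moves in all.
Check: order respected (b2 at step 6, c1 at step 10); 11 moves as required.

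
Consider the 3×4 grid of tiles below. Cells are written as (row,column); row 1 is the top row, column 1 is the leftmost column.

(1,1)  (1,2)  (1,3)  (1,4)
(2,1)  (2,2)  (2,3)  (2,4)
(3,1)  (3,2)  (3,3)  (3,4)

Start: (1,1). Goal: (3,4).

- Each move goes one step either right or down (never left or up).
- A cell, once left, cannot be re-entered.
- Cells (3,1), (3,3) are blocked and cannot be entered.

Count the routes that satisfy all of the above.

A right/down-only route from (1,1) to (3,4) makes exactly 2 down-moves and 3 right-moves in some order.
With no other constraints that would be C(5,2) = 10 routes.
Subtract routes through each blocked cell (inclusion–exclusion for overlaps): − through (3,1): 1 − through (3,3): 6 + through (3,1)&(3,3): 1 → 4.
That gives 4 routes.

4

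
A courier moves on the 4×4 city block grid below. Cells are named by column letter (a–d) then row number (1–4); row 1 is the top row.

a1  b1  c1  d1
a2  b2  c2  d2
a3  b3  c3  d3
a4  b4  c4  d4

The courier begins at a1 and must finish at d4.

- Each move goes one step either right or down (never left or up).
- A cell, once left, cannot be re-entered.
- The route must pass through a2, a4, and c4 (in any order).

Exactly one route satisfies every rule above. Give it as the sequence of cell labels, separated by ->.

Moves only go right or down, so the column and row indices never decrease.
Route from a1: down 3 to a4, right 3 to d4 — 6 moves in all.
Check: all required cells visited.

a1 -> a2 -> a3 -> a4 -> b4 -> c4 -> d4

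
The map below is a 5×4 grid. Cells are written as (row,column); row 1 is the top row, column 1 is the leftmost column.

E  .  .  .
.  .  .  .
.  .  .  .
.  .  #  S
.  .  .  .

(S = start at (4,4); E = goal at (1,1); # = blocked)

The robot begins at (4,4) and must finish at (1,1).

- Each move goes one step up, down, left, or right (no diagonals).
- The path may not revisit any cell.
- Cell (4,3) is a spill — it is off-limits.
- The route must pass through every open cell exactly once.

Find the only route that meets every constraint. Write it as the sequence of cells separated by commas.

(4,4), (5,4), (5,3), (5,2), (5,1), (4,1), (4,2), (3,2), (3,1), (2,1), (2,2), (2,3), (3,3), (3,4), (2,4), (1,4), (1,3), (1,2), (1,1)

Need to visit all 19 open cells exactly once, starting at (4,4) and ending at (1,1).
Route from (4,4): down 1 to (5,4), left 3 to (5,1), up 1 to (4,1), right 1 to (4,2), up 1 to (3,2), left 1 to (3,1), up 1 to (2,1), right 2 to (2,3), down 1 to (3,3), right 1 to (3,4), up 2 to (1,4), left 3 to (1,1) — 18 moves in all.
Check: all 19 open cells covered.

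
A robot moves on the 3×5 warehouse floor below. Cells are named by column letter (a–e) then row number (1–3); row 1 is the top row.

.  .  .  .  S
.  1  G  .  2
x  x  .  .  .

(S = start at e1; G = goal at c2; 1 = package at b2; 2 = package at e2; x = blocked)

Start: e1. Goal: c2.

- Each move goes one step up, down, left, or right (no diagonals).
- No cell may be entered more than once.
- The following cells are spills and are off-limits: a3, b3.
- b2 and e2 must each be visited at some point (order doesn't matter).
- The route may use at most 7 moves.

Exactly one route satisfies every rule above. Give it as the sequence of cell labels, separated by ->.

The budget equals the shortest possible length, so every move has to be on a shortest route through the required cells.
Route from e1: down 1 to e2, left 1 to d2, up 1 to d1, left 2 to b1, down 1 to b2, right 1 to c2 — 7 moves in all.
Check: all required cells visited; 7 ≤ 7 moves.

e1 -> e2 -> d2 -> d1 -> c1 -> b1 -> b2 -> c2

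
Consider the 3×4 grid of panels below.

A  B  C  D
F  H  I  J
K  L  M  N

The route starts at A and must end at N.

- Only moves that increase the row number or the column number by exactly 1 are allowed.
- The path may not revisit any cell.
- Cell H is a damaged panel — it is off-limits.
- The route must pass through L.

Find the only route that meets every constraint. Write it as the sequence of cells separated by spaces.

A F K L M N

Moves only go right or down, so the column and row indices never decrease.
Route from A: 2× down (reaching K), 3× right (reaching N) — 5 moves in all.
Check: all required cells visited.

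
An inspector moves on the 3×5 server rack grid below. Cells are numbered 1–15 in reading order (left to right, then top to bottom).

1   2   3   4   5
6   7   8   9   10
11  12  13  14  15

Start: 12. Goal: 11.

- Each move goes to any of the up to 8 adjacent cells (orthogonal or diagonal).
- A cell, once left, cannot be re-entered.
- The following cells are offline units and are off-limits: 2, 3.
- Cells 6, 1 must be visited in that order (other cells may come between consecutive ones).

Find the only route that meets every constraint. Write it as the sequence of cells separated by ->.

12 -> 6 -> 1 -> 7 -> 11

The waypoints must appear in the order 6, 1, with no cell reused.
Route from 12: up-left 1 to 6, up 1 to 1, down-right 1 to 7, down-left 1 to 11 — 4 moves in all.
Check: order respected (6 at step 1, 1 at step 2).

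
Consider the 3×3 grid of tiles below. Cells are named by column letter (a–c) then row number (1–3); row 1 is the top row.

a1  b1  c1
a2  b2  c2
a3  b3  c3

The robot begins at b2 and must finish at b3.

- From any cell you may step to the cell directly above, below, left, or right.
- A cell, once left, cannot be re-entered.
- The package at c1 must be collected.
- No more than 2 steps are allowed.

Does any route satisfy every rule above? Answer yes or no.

Even ignoring the no-revisit rule, getting from b2 to b3 via c1 needs at least 2 + 3 = 5 moves (Manhattan distance per leg), which exceeds the 2-move limit.

no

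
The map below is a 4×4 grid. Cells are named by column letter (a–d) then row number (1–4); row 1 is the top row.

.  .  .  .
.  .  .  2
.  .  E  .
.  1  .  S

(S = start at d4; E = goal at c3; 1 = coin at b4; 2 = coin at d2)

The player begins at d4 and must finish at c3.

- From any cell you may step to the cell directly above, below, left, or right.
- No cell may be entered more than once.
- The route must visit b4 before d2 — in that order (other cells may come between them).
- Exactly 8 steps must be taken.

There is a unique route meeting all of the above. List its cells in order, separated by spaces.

The waypoints must appear in the order b4, d2, with no cell reused.
Route from d4: left 2 to b4, up 2 to b2, right 2 to d2, down 1 to d3, left 1 to c3 — 8 moves in all.
Check: order respected (1 at step 2, 2 at step 6); 8 moves as required.

d4 c4 b4 b3 b2 c2 d2 d3 c3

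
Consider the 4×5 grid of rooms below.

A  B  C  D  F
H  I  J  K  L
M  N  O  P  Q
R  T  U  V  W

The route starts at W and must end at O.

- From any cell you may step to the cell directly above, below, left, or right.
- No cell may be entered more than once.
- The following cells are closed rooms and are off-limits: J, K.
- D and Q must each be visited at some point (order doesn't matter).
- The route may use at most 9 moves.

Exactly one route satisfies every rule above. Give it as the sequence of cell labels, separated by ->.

Any route must reach D and Q and still end at O within 9 moves, so the order of the required stops is forced.
Route from W: 3× up (reaching F), 3× left (reaching B), 2× down (reaching N), right to O — 9 moves in all.
Check: all required cells visited; 9 ≤ 9 moves.

W -> Q -> L -> F -> D -> C -> B -> I -> N -> O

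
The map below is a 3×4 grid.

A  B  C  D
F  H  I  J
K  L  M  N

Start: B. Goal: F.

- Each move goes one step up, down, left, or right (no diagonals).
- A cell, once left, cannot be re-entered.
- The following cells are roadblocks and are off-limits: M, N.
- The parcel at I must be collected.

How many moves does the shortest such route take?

4

Any route passes through I somewhere between B and F. Summing Manhattan distances along the two legs (B → I → F) gives a lower bound of 2 + 2 = 4 moves.
A route of 4 moves achieves this: B → C → I → H → F.
Since 4 matches the lower bound, it is optimal.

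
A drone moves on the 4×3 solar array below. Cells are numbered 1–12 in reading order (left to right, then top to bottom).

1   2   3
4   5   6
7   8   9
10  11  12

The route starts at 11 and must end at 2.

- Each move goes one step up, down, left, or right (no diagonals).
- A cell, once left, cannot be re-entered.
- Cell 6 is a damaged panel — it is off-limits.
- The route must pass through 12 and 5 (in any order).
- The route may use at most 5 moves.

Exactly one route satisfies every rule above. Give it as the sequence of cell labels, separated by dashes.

11 - 12 - 9 - 8 - 5 - 2

Any route must reach 12 and 5 and still end at 2 within 5 moves, so the order of the required stops is forced.
Route from 11: right 1 to 12, up 1 to 9, left 1 to 8, up 2 to 2 — 5 moves in all.
Check: all required cells visited; 5 ≤ 5 moves.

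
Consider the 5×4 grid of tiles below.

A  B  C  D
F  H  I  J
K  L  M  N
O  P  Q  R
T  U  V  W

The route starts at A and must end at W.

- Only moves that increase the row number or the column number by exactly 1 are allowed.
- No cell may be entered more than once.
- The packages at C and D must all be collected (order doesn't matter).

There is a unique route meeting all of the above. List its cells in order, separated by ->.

A -> B -> C -> D -> J -> N -> R -> W

Moves only go right or down, so the column and row indices never decrease.
Route from A: right 3 to D, down 4 to W — 7 moves in all.
Check: all required cells visited.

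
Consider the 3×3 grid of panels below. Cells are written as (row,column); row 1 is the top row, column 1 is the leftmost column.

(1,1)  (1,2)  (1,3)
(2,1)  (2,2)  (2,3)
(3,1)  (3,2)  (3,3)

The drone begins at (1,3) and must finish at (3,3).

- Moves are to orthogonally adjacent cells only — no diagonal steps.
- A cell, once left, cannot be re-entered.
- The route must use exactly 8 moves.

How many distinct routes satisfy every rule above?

Need simple routes of exactly 8 moves from (1,3) to (3,3) (Manhattan distance 2, so 3 moves are spent on a detour and 3 undoing it).
Enumerating: (1,3) (2,3) (2,2) (1,2) (1,1) (2,1) (3,1) (3,2) (3,3) | (1,3) (1,2) (1,1) (2,1) (3,1) (3,2) (2,2) (2,3) (3,3).
That gives 2 routes.

2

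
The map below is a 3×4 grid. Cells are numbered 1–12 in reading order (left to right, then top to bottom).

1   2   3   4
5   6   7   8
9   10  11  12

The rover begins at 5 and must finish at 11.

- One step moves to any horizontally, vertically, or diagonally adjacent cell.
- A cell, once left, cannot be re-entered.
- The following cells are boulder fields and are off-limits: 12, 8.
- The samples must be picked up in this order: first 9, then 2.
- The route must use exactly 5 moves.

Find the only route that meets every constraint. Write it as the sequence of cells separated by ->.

5 -> 9 -> 6 -> 2 -> 7 -> 11

The waypoints must appear in the order 9, 2, with no cell reused.
Route from 5: down 1 to 9, up-right 1 to 6, up 1 to 2, down-right 1 to 7, down 1 to 11 — 5 moves in all.
Check: order respected (9 at step 1, 2 at step 3); 5 moves as required.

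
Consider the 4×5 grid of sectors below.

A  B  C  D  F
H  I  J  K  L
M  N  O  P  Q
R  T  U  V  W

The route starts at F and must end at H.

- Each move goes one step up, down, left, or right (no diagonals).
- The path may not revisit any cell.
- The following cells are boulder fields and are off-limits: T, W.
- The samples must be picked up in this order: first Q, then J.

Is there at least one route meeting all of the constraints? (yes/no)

yes

One route that works: F → L → Q → P → K → J → I → H.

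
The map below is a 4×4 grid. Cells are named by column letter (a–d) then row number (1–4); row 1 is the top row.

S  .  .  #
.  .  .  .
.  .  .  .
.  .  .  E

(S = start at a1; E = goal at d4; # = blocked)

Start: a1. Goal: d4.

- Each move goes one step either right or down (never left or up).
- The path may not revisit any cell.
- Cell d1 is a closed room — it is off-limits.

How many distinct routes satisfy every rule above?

A right/down-only route from a1 to d4 makes exactly 3 down-moves and 3 right-moves in some order.
With no other constraints that would be C(6,3) = 20 routes.
Subtract routes through each blocked cell (inclusion–exclusion for overlaps): − through d1: 1 → 19.
That gives 19 routes.

19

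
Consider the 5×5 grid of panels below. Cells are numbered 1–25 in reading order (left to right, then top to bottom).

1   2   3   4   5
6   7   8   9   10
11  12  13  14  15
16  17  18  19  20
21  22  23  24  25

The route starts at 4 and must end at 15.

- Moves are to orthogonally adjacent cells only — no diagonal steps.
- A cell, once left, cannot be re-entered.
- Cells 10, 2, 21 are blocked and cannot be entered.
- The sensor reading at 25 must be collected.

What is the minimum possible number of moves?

7

Any route passes through 25 somewhere between 4 and 15. Summing Manhattan distances along the two legs (4 → 25 → 15) gives a lower bound of 5 + 2 = 7 moves.
A route of 7 moves achieves this: 4 → 9 → 14 → 19 → 24 → 25 → 20 → 15.
Since 7 matches the lower bound, it is optimal.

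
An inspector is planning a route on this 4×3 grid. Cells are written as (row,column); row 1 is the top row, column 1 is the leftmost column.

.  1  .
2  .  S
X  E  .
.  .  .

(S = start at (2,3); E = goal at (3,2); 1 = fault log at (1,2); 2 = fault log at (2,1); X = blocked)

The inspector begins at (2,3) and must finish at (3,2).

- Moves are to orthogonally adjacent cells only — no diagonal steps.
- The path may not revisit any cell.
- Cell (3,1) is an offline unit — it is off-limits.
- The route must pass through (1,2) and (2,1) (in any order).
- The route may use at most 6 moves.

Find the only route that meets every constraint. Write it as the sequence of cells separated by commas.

(2,3), (1,3), (1,2), (1,1), (2,1), (2,2), (3,2)

The 6-move cap with required stops at (1,2), (2,1) leaves no slack for detours.
Route from (2,3): up to (1,3), 2× left (reaching (1,1)), down to (2,1), right to (2,2), down to (3,2) — 6 moves in all.
Check: all required cells visited; 6 ≤ 6 moves.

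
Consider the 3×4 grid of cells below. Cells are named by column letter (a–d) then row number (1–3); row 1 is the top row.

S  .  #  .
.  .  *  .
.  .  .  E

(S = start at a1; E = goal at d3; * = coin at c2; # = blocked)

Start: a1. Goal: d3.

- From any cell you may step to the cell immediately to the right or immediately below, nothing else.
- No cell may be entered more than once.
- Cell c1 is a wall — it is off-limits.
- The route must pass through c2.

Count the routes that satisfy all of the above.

4

A right/down-only route from a1 to d3 makes exactly 2 down-moves and 3 right-moves in some order.
With no other constraints that would be C(5,2) = 10 routes.
Split at c2 and multiply the segment counts (each segment already excludes blocked cells): a1→c2: 2; c2→d3: 2; product = 4.
That gives 4 routes.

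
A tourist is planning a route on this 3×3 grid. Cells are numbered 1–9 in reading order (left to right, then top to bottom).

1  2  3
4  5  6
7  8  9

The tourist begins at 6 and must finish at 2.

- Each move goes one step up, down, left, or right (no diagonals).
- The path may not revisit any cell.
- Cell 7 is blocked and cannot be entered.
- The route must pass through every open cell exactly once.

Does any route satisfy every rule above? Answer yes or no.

no

Colour the cells like a checkerboard: each orthogonal step flips colour, so a Hamiltonian route alternates colours. Here there are 4 cells of one colour and 4 of the other, with start on the same colour as the goal — the counts and endpoints can't be arranged into an alternating sequence of length 8, so no Hamiltonian route exists.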